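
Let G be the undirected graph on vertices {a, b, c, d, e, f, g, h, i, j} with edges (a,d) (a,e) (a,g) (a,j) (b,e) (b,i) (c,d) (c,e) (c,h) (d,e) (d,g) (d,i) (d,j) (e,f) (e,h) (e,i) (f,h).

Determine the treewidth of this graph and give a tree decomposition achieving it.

Treewidth 2.
One such decomposition:
Bags: B1 = {d, e, i}  B2 = {a, d, e}  B3 = {c, d, e}  B4 = {a, d, j}  B5 = {b, e, i}  B6 = {a, d, g}  B7 = {c, e, h}  B8 = {e, f, h}
Tree: B1–B2, B2–B3, B2–B4, B1–B5, B2–B6, B3–B7, B7–B8

Each bag holds 3 vertices, so the decomposition has width 2, which upper-bounds the treewidth. On the other hand G contains the 3-clique {a, d, g}. A clique must lie in a single bag of any decomposition, so no decomposition can have width below 2. Hence tw(G) = 2 exactly.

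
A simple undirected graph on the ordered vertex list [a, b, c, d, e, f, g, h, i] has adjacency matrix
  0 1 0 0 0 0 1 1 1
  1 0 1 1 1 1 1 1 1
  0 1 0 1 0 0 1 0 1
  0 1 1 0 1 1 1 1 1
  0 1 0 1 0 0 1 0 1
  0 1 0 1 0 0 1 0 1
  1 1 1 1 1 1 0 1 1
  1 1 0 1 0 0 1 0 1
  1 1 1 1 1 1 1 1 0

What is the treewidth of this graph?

A width-4 tree decomposition is:
Bags: B1 = {b, d, g, h, i}  B2 = {b, c, d, g, i}  B3 = {b, d, e, g, i}  B4 = {a, b, g, h, i}  B5 = {b, d, f, g, i}
Tree: B1–B2, B2–B3, B1–B4, B3–B5
The largest bag has 5 vertices, giving width 4; this decomposition certifies tw(G) ≤ 4. On the other hand G contains the 5-clique {b, d, e, g, i}. A clique must lie in a single bag of any decomposition, so no decomposition can have width below 4. The upper and lower bounds meet at 4, so that is the treewidth.

4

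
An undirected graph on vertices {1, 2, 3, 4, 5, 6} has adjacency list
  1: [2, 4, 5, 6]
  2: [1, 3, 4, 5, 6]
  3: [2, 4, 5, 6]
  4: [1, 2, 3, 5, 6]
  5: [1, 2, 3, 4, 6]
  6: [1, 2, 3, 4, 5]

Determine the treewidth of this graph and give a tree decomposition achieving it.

Treewidth 4.
One optimal decomposition is:
Bags: B1 = {1, 2, 4, 5, 6}  B2 = {2, 3, 4, 5, 6}
Tree: B1–B2

Each bag holds 5 vertices, so the decomposition has width 4, which upper-bounds the treewidth. Conversely, {1, 2, 4, 5, 6} is a clique of size 5, and the vertices of any clique must share a bag in every tree decomposition; so some bag has ≥ 5 vertices and tw(G) ≥ 4. Combining the bounds, tw(G) = 4.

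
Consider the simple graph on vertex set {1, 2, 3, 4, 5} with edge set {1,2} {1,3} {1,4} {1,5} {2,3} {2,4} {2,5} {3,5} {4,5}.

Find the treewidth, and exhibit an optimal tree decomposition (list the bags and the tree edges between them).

Treewidth 3.
Bags: B1 = {1, 2, 3, 5}  B2 = {1, 2, 4, 5}
Tree: B1–B2

Every bag has size at most 4, so the width is 4 − 1 = 3 and tw(G) ≤ 3. On the other hand G contains the 4-clique {1, 2, 3, 5}. A clique must lie in a single bag of any decomposition, so no decomposition can have width below 3. Therefore the treewidth is 3.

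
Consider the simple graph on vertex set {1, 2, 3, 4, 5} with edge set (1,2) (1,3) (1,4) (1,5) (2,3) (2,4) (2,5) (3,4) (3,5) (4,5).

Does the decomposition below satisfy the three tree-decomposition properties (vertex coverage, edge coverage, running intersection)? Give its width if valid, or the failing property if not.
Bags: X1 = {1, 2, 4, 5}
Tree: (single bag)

No — vertex 3 appears in no bag.

A tree decomposition must satisfy three properties: every vertex lies in some bag; for every edge, both endpoints lie together in some bag; and for every vertex, the bags containing it form a connected subtree. Here vertex 3 appears in no bag, so the decomposition is invalid.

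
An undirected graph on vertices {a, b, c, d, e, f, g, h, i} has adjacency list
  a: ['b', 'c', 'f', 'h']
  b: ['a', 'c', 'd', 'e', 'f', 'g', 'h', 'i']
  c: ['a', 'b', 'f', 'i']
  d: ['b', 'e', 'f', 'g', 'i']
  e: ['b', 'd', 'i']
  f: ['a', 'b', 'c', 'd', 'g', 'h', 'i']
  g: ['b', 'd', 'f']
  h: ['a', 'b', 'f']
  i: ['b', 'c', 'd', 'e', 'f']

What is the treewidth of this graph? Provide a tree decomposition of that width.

Each bag holds 4 vertices, so the decomposition has width 3, which upper-bounds the treewidth. Conversely, {b, d, e, i} is a clique of size 4, and the vertices of any clique must share a bag in every tree decomposition; so some bag has ≥ 4 vertices and tw(G) ≥ 3. Therefore the treewidth is 3.

Treewidth 3.
One such decomposition:
Bags: B1 = {b, d, e, i}  B2 = {b, d, f, i}  B3 = {b, c, f, i}  B4 = {a, b, c, f}  B5 = {b, d, f, g}  B6 = {a, b, f, h}
Tree: B1–B2, B2–B3, B3–B4, B2–B5, B4–B6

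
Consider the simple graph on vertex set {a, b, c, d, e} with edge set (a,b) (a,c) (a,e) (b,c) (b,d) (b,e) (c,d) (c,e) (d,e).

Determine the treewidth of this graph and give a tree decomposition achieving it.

Treewidth 3.
Bags: B1 = {b, c, d, e}  B2 = {a, b, c, e}
Tree: B1–B2

Every bag has size at most 4, so the width is 4 − 1 = 3 and tw(G) ≤ 3. Conversely, {b, c, d, e} is a clique of size 4, and the vertices of any clique must share a bag in every tree decomposition; so some bag has ≥ 4 vertices and tw(G) ≥ 3. Combining the bounds, tw(G) = 3.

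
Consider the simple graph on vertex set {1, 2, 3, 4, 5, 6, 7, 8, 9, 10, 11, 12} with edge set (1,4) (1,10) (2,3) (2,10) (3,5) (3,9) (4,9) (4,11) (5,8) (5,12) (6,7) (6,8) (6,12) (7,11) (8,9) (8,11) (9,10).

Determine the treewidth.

3

A width-3 tree decomposition is:
Bags: B1 = {1, 2, 3, 10}  B2 = {1, 3, 9, 10}  B3 = {1, 3, 4, 9}  B4 = {3, 4, 5, 9}  B5 = {4, 5, 8, 9}  B6 = {4, 5, 8, 11}  B7 = {5, 8, 11, 12}  B8 = {6, 8, 11, 12}  B9 = {6, 7, 11, 12}
Tree: B1–B2, B2–B3, B3–B4, B4–B5, B5–B6, B6–B7, B7–B8, B8–B9
Each bag holds 4 vertices, so the decomposition has width 3, which upper-bounds the treewidth. For the lower bound: the 4 vertex sets {1,2,10}, {3}, {9}, {4,5,8,11} are disjoint, each induces a connected subgraph, and every pair is joined by at least one edge of G. Contracting each set to a single vertex therefore yields K_{4} as a minor, and since treewidth is minor-monotone, tw(G) ≥ tw(K_{4}) = 3. Therefore the treewidth is 3.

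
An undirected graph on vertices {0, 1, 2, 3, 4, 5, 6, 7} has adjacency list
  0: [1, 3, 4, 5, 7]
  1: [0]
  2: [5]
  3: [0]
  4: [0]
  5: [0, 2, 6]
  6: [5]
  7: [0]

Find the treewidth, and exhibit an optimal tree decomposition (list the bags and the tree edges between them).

Treewidth 1.
One optimal decomposition is:
Bags: B1 = {0, 4}  B2 = {0, 1}  B3 = {0, 3}  B4 = {0, 5}  B5 = {2, 5}  B6 = {5, 6}  B7 = {0, 7}
Tree: B1–B2, B1–B3, B3–B4, B4–B5, B4–B6, B4–B7

Every bag has size at most 2, so the width is 2 − 1 = 1 and tw(G) ≤ 1. Any graph with an edge has treewidth ≥ 1, and G has the edge 0–4. Combining the bounds, tw(G) = 1.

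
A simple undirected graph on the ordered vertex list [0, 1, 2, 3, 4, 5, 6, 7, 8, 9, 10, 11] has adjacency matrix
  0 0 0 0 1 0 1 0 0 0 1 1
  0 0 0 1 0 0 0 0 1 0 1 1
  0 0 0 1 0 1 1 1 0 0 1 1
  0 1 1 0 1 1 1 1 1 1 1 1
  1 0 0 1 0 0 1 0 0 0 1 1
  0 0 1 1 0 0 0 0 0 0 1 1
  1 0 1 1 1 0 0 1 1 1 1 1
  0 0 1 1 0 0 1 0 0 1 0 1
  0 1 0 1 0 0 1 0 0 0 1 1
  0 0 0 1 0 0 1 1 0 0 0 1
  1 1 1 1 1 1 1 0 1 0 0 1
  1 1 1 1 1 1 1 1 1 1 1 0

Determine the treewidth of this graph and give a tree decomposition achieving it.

Treewidth 4.
One optimal decomposition is:
Bags: B1 = {0, 4, 6, 10, 11}  B2 = {3, 4, 6, 10, 11}  B3 = {3, 6, 8, 10, 11}  B4 = {2, 3, 6, 10, 11}  B5 = {2, 3, 6, 7, 11}  B6 = {3, 6, 7, 9, 11}  B7 = {2, 3, 5, 10, 11}  B8 = {1, 3, 8, 10, 11}
Tree: B1–B2, B2–B3, B3–B4, B4–B5, B5–B6, B4–B7, B3–B8

Every bag has size at most 5, so the width is 5 − 1 = 4 and tw(G) ≤ 4. For the lower bound, the 5 vertices {0, 4, 6, 10, 11} are pairwise adjacent, and any tree decomposition puts a clique entirely inside one bag — forcing width ≥ 4. Therefore the treewidth is 4.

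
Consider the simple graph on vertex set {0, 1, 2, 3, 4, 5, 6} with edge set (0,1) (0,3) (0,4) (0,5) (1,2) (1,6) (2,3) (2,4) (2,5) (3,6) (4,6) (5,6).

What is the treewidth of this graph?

A width-3 tree decomposition is:
Bags: B1 = {0, 2, 4, 6}  B2 = {0, 1, 2, 6}  B3 = {0, 2, 3, 6}  B4 = {0, 2, 5, 6}
Tree: B1–B2, B2–B3, B3–B4
Every bag has size at most 4, so the width is 4 − 1 = 3 and tw(G) ≤ 3. For the lower bound: the 4 vertex sets {2,4}, {1,6}, {0}, {3} are disjoint, each induces a connected subgraph, and every pair is joined by at least one edge of G. Contracting each set to a single vertex therefore yields K_{4} as a minor, and since treewidth is minor-monotone, tw(G) ≥ tw(K_{4}) = 3. Hence tw(G) = 3 exactly.

3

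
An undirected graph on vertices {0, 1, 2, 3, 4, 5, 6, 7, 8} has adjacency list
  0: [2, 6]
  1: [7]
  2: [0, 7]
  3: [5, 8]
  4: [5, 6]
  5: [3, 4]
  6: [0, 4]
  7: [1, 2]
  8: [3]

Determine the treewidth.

A width-1 tree decomposition is:
Bags: B1 = {1, 7}  B2 = {2, 7}  B3 = {0, 2}  B4 = {0, 6}  B5 = {4, 6}  B6 = {4, 5}  B7 = {3, 5}  B8 = {3, 8}
Tree: B1–B2, B2–B3, B3–B4, B4–B5, B5–B6, B6–B7, B7–B8
Each bag holds 2 vertices, so the decomposition has width 1, which upper-bounds the treewidth. Since G has at least one edge (e.g. 1–7), it is not an edgeless graph, so tw(G) ≥ 1. The upper and lower bounds meet at 1, so that is the treewidth.

1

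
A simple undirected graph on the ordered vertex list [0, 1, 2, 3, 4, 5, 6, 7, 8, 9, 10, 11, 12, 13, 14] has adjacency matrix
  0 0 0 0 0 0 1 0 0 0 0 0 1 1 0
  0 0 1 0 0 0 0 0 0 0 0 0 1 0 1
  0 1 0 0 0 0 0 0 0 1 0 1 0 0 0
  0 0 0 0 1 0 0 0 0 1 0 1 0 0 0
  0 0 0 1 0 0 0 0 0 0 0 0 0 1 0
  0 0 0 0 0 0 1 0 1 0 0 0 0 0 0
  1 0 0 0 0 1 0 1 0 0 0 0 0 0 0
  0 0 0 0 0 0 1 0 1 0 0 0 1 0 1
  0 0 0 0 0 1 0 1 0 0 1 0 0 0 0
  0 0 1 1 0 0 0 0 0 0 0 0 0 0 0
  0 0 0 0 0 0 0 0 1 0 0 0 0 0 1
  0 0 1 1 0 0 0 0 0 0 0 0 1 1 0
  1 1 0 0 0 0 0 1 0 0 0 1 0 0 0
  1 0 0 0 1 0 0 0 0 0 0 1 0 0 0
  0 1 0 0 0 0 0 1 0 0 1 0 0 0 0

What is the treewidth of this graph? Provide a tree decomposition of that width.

Treewidth 3.
Bags: B1 = {3, 4, 9, 13}  B2 = {3, 9, 11, 13}  B3 = {2, 9, 11, 13}  B4 = {0, 2, 11, 13}  B5 = {0, 2, 11, 12}  B6 = {0, 1, 2, 12}  B7 = {0, 1, 6, 12}  B8 = {1, 6, 7, 12}  B9 = {1, 6, 7, 14}  B10 = {5, 6, 7, 14}  B11 = {5, 7, 8, 14}  B12 = {5, 8, 10, 14}
Tree: B1–B2, B2–B3, B3–B4, B4–B5, B5–B6, B6–B7, B7–B8, B8–B9, B9–B10, B10–B11, B11–B12

The largest bag has 4 vertices, giving width 3; this decomposition certifies tw(G) ≤ 3. For the lower bound: the 4 vertex sets {3,4,9}, {13}, {11}, {0,1,2,12} are disjoint, each induces a connected subgraph, and every pair is joined by at least one edge of G. Contracting each set to a single vertex therefore yields K_{4} as a minor, and since treewidth is minor-monotone, tw(G) ≥ tw(K_{4}) = 3. Combining the bounds, tw(G) = 3.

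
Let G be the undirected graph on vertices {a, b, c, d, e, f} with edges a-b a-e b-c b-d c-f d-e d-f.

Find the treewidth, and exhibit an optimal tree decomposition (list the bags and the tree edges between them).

Every bag has size at most 3, so the width is 3 − 1 = 2 and tw(G) ≤ 2. For the lower bound, G contains the cycle c–f–d–b–c, so G is not a forest; only forests have treewidth ≤ 1, hence tw(G) ≥ 2. Therefore the treewidth is 2.

Treewidth 2.
One such decomposition:
Bags: B1 = {b, c, f}  B2 = {b, d, f}  B3 = {a, b, d}  B4 = {a, d, e}
Tree: B1–B2, B2–B3, B3–B4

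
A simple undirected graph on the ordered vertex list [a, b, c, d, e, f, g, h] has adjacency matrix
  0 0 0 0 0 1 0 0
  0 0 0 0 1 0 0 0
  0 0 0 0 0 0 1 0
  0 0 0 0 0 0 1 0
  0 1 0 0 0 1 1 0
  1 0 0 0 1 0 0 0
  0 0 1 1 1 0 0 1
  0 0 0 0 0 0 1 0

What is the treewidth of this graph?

1

A width-1 tree decomposition is:
Bags: B1 = {e, g}  B2 = {b, e}  B3 = {e, f}  B4 = {g, h}  B5 = {d, g}  B6 = {c, g}  B7 = {a, f}
Tree: B1–B2, B2–B3, B1–B4, B1–B5, B5–B6, B3–B7
Each bag holds 2 vertices, so the decomposition has width 1, which upper-bounds the treewidth. Any graph with an edge has treewidth ≥ 1, and G has the edge e–g. The upper and lower bounds meet at 1, so that is the treewidth.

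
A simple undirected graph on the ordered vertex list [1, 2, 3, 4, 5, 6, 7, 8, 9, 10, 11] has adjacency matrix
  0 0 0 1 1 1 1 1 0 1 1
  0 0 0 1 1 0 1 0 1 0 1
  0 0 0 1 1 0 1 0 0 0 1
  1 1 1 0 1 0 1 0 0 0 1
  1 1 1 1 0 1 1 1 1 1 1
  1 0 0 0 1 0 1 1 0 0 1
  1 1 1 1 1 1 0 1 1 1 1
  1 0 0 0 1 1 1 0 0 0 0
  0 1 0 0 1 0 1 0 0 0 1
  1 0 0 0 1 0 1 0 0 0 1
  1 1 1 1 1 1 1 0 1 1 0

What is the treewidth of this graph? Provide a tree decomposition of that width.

Each bag holds 5 vertices, so the decomposition has width 4, which upper-bounds the treewidth. Conversely, {1, 5, 6, 7, 8} is a clique of size 5, and the vertices of any clique must share a bag in every tree decomposition; so some bag has ≥ 5 vertices and tw(G) ≥ 4. Combining the bounds, tw(G) = 4.

Treewidth 4.
One optimal decomposition is:
Bags: B1 = {1, 4, 5, 7, 11}  B2 = {1, 5, 6, 7, 11}  B3 = {1, 5, 6, 7, 8}  B4 = {2, 4, 5, 7, 11}  B5 = {3, 4, 5, 7, 11}  B6 = {1, 5, 7, 10, 11}  B7 = {2, 5, 7, 9, 11}
Tree: B1–B2, B2–B3, B1–B4, B4–B5, B2–B6, B4–B7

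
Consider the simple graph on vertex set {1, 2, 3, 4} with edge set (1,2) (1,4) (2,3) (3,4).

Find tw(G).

A width-2 tree decomposition is:
Bags: B1 = {1, 3, 4}  B2 = {1, 2, 3}
Tree: B1–B2
Each bag holds 3 vertices, so the decomposition has width 2, which upper-bounds the treewidth. For the lower bound, G contains the cycle 1–4–3–2–1, so G is not a forest; only forests have treewidth ≤ 1, hence tw(G) ≥ 2. Hence tw(G) = 2 exactly.

2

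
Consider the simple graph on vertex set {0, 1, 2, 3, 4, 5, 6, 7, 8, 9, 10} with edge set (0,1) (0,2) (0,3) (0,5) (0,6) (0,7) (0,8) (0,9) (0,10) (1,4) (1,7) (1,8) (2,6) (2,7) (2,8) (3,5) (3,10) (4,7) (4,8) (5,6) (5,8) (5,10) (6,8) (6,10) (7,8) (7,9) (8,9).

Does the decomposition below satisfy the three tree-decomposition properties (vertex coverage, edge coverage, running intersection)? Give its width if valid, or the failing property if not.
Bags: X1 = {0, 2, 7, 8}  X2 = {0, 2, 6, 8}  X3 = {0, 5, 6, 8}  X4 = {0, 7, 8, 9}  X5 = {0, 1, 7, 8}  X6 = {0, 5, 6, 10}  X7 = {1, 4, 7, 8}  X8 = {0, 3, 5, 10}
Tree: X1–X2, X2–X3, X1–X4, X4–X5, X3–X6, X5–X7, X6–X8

Every vertex of G appears in some bag (union = {0, 1, 2, 3, 4, 5, 6, 7, 8, 9, 10}); every edge is covered by a bag; and for each vertex v the set of bags containing v is connected in the bag tree. The decomposition is therefore valid. The largest bag has 4 vertices, so the width is 3.

Yes; width 3.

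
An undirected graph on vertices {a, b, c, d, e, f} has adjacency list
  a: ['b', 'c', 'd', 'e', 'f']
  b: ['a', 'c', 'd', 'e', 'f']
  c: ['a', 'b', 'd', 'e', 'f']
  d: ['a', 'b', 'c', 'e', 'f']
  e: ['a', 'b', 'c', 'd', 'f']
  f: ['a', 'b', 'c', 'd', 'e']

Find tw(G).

A width-5 tree decomposition is:
Bags: B1 = {a, b, c, d, e, f}
Tree: (single bag)
With just one bag of size 6, the width is 6 − 1 = 5, so tw(G) ≤ 5. Conversely, {a, b, c, d, e, f} is a clique of size 6, and the vertices of any clique must share a bag in every tree decomposition; so some bag has ≥ 6 vertices and tw(G) ≥ 5. Combining the bounds, tw(G) = 5.

5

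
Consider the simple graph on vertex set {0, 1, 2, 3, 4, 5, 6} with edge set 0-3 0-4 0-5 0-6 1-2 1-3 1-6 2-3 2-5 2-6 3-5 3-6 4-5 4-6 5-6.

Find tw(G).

A width-3 tree decomposition is:
Bags: B1 = {2, 3, 5, 6}  B2 = {1, 2, 3, 6}  B3 = {0, 3, 5, 6}  B4 = {0, 4, 5, 6}
Tree: B1–B2, B1–B3, B3–B4
Every bag has size at most 4, so the width is 4 − 1 = 3 and tw(G) ≤ 3. For the lower bound, the 4 vertices {0, 3, 5, 6} are pairwise adjacent, and any tree decomposition puts a clique entirely inside one bag — forcing width ≥ 3. Therefore the treewidth is 3.

3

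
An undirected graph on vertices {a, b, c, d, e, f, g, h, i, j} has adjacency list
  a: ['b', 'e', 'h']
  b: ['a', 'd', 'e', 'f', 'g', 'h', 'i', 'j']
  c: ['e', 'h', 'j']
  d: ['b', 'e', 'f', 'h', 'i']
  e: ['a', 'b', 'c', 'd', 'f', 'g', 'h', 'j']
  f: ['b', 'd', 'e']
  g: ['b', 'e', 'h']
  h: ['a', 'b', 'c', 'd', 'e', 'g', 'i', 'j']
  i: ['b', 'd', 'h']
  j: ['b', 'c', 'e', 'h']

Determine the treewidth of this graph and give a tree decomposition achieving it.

Treewidth 3.
Bags: B1 = {b, d, e, h}  B2 = {b, e, h, j}  B3 = {b, e, g, h}  B4 = {c, e, h, j}  B5 = {b, d, e, f}  B6 = {b, d, h, i}  B7 = {a, b, e, h}
Tree: B1–B2, B1–B3, B2–B4, B1–B5, B1–B6, B1–B7

The largest bag has 4 vertices, giving width 3; this decomposition certifies tw(G) ≤ 3. For the lower bound, the 4 vertices {c, e, h, j} are pairwise adjacent, and any tree decomposition puts a clique entirely inside one bag — forcing width ≥ 3. Hence tw(G) = 3 exactly.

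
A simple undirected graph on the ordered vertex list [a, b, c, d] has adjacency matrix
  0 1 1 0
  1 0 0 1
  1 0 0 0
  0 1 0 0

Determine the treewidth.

1

A width-1 tree decomposition is:
Bags: B1 = {a, b}  B2 = {b, d}  B3 = {a, c}
Tree: B1–B2, B1–B3
Every bag has size at most 2, so the width is 2 − 1 = 1 and tw(G) ≤ 1. G has an edge, so its treewidth is at least 1. The upper and lower bounds meet at 1, so that is the treewidth.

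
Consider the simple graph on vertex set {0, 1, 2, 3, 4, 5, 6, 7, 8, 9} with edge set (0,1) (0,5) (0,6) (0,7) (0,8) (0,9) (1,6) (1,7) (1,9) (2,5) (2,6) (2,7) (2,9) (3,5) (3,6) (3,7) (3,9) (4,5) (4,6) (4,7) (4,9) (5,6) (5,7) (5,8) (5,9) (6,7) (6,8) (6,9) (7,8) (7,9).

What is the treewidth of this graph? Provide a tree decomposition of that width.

Every bag has size at most 5, so the width is 5 − 1 = 4 and tw(G) ≤ 4. For the lower bound, the 5 vertices {0, 1, 6, 7, 9} are pairwise adjacent, and any tree decomposition puts a clique entirely inside one bag — forcing width ≥ 4. Therefore the treewidth is 4.

Treewidth 4.
One optimal decomposition is:
Bags: B1 = {3, 5, 6, 7, 9}  B2 = {0, 5, 6, 7, 9}  B3 = {4, 5, 6, 7, 9}  B4 = {0, 1, 6, 7, 9}  B5 = {2, 5, 6, 7, 9}  B6 = {0, 5, 6, 7, 8}
Tree: B1–B2, B2–B3, B2–B4, B3–B5, B2–B6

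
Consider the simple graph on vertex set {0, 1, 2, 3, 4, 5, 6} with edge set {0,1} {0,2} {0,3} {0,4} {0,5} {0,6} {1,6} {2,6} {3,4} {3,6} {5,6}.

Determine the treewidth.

A width-2 tree decomposition is:
Bags: B1 = {0, 3, 6}  B2 = {0, 5, 6}  B3 = {0, 1, 6}  B4 = {0, 2, 6}  B5 = {0, 3, 4}
Tree: B1–B2, B1–B3, B3–B4, B1–B5
Each bag holds 3 vertices, so the decomposition has width 2, which upper-bounds the treewidth. For the lower bound, the 3 vertices {0, 3, 4} are pairwise adjacent, and any tree decomposition puts a clique entirely inside one bag — forcing width ≥ 2. Therefore the treewidth is 2.

2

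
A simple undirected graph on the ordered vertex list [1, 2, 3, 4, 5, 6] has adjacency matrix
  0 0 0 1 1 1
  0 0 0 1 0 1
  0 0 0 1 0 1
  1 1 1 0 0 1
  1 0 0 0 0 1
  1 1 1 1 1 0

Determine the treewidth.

A width-2 tree decomposition is:
Bags: B1 = {1, 4, 6}  B2 = {2, 4, 6}  B3 = {3, 4, 6}  B4 = {1, 5, 6}
Tree: B1–B2, B2–B3, B1–B4
The largest bag has 3 vertices, giving width 2; this decomposition certifies tw(G) ≤ 2. Conversely, {1, 4, 6} is a clique of size 3, and the vertices of any clique must share a bag in every tree decomposition; so some bag has ≥ 3 vertices and tw(G) ≥ 2. Hence tw(G) = 2 exactly.

2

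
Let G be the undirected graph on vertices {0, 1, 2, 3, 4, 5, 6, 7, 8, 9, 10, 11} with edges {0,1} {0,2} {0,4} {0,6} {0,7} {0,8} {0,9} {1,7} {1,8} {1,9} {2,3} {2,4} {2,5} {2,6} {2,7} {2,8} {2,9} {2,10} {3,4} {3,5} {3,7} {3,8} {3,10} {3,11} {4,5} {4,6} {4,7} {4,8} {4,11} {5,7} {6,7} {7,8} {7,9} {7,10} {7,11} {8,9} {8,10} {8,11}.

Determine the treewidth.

4

A width-4 tree decomposition is:
Bags: B1 = {2, 3, 4, 7, 8}  B2 = {3, 4, 7, 8, 11}  B3 = {2, 3, 4, 5, 7}  B4 = {0, 2, 4, 7, 8}  B5 = {0, 2, 7, 8, 9}  B6 = {0, 2, 4, 6, 7}  B7 = {2, 3, 7, 8, 10}  B8 = {0, 1, 7, 8, 9}
Tree: B1–B2, B1–B3, B1–B4, B4–B5, B4–B6, B1–B7, B5–B8
Every bag has size at most 5, so the width is 5 − 1 = 4 and tw(G) ≤ 4. On the other hand G contains the 5-clique {0, 1, 7, 8, 9}. A clique must lie in a single bag of any decomposition, so no decomposition can have width below 4. Hence tw(G) = 4 exactly.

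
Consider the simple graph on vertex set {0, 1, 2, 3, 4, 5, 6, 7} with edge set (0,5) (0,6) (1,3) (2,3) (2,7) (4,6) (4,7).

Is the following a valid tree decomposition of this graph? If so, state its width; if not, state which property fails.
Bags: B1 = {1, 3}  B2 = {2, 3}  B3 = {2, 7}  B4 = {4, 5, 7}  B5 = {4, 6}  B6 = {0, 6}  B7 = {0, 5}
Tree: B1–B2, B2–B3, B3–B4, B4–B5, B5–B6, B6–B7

No — bags containing vertex 5 are not connected in the tree.

A tree decomposition must satisfy three properties: every vertex lies in some bag; for every edge, both endpoints lie together in some bag; and for every vertex, the bags containing it form a connected subtree. Here bags containing vertex 5 are not connected in the tree, so the decomposition is invalid.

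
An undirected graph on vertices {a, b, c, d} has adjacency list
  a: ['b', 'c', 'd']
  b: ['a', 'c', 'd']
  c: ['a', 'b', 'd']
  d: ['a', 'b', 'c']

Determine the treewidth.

A width-3 tree decomposition is:
Bags: B1 = {a, b, c, d}
Tree: (single bag)
A single bag containing all 4 vertices is trivially a valid decomposition of width 3. On the other hand G contains the 4-clique {a, b, c, d}. A clique must lie in a single bag of any decomposition, so no decomposition can have width below 3. The upper and lower bounds meet at 3, so that is the treewidth.

3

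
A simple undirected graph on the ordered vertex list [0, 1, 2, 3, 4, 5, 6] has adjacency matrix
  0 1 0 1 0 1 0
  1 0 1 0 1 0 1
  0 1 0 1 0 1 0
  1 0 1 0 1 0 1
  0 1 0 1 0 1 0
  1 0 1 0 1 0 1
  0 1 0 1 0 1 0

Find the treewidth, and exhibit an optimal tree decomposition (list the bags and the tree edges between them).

The largest bag has 4 vertices, giving width 3; this decomposition certifies tw(G) ≤ 3. For the lower bound: the 4 vertex sets {5,6}, {3,4}, {1}, {2} are disjoint, each induces a connected subgraph, and every pair is joined by at least one edge of G. Contracting each set to a single vertex therefore yields K_{4} as a minor, and since treewidth is minor-monotone, tw(G) ≥ tw(K_{4}) = 3. Therefore the treewidth is 3.

Treewidth 3.
One optimal decomposition is:
Bags: B1 = {1, 3, 5, 6}  B2 = {1, 3, 4, 5}  B3 = {1, 2, 3, 5}  B4 = {0, 1, 3, 5}
Tree: B1–B2, B2–B3, B3–B4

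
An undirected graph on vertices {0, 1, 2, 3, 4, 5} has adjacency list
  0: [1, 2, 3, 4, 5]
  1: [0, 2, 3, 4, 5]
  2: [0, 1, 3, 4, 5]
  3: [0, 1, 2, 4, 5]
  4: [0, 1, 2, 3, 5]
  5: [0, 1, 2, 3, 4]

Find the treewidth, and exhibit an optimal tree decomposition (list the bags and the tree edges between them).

With just one bag of size 6, the width is 6 − 1 = 5, so tw(G) ≤ 5. Conversely, {0, 1, 2, 3, 4, 5} is a clique of size 6, and the vertices of any clique must share a bag in every tree decomposition; so some bag has ≥ 6 vertices and tw(G) ≥ 5. Hence tw(G) = 5 exactly.

Treewidth 5.
Bags: B1 = {0, 1, 2, 3, 4, 5}
Tree: (single bag)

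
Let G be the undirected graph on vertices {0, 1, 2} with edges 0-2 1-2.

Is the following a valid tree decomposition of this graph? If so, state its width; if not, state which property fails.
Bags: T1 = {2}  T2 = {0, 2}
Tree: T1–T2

A tree decomposition must satisfy three properties: every vertex lies in some bag; for every edge, both endpoints lie together in some bag; and for every vertex, the bags containing it form a connected subtree. Here vertex 1 appears in no bag, so the decomposition is invalid.

No — vertex 1 appears in no bag.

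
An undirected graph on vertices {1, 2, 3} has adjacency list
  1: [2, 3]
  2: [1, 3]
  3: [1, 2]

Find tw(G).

A width-2 tree decomposition is:
Bags: B1 = {1, 2, 3}
Tree: (single bag)
A single bag containing all 3 vertices is trivially a valid decomposition of width 2. On the other hand G contains the 3-clique {1, 2, 3}. A clique must lie in a single bag of any decomposition, so no decomposition can have width below 2. The upper and lower bounds meet at 2, so that is the treewidth.

2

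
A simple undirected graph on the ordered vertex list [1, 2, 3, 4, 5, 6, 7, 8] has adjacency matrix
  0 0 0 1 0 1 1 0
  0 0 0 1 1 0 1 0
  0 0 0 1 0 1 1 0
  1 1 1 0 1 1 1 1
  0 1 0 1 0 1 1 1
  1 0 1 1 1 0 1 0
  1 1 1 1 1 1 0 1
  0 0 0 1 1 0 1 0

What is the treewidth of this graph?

3

A width-3 tree decomposition is:
Bags: B1 = {4, 5, 6, 7}  B2 = {4, 5, 7, 8}  B3 = {2, 4, 5, 7}  B4 = {1, 4, 6, 7}  B5 = {3, 4, 6, 7}
Tree: B1–B2, B1–B3, B1–B4, B1–B5
Each bag holds 4 vertices, so the decomposition has width 3, which upper-bounds the treewidth. For the lower bound, the 4 vertices {1, 4, 6, 7} are pairwise adjacent, and any tree decomposition puts a clique entirely inside one bag — forcing width ≥ 3. The upper and lower bounds meet at 3, so that is the treewidth.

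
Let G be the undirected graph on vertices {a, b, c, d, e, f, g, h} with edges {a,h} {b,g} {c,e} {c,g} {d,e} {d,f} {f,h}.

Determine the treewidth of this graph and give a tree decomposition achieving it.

Every bag has size at most 2, so the width is 2 − 1 = 1 and tw(G) ≤ 1. Any graph with an edge has treewidth ≥ 1, and G has the edge b–g. Therefore the treewidth is 1.

Treewidth 1.
Bags: B1 = {b, g}  B2 = {c, g}  B3 = {c, e}  B4 = {d, e}  B5 = {d, f}  B6 = {f, h}  B7 = {a, h}
Tree: B1–B2, B2–B3, B3–B4, B4–B5, B5–B6, B6–B7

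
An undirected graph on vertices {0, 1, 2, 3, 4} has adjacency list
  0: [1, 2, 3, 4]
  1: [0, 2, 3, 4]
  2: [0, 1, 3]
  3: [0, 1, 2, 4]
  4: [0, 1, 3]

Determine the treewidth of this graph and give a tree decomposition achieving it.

Every bag has size at most 4, so the width is 4 − 1 = 3 and tw(G) ≤ 3. For the lower bound, the 4 vertices {0, 1, 2, 3} are pairwise adjacent, and any tree decomposition puts a clique entirely inside one bag — forcing width ≥ 3. The upper and lower bounds meet at 3, so that is the treewidth.

Treewidth 3.
Bags: B1 = {0, 1, 3, 4}  B2 = {0, 1, 2, 3}
Tree: B1–B2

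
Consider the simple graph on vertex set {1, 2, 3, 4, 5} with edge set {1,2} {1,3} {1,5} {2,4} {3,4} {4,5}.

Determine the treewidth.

A width-2 tree decomposition is:
Bags: B1 = {1, 3, 4}  B2 = {1, 2, 4}  B3 = {1, 4, 5}
Tree: B1–B2, B2–B3
The largest bag has 3 vertices, giving width 2; this decomposition certifies tw(G) ≤ 2. For the lower bound, G contains the cycle 4–3–1–2–4, so G is not a forest; only forests have treewidth ≤ 1, hence tw(G) ≥ 2. Combining the bounds, tw(G) = 2.

2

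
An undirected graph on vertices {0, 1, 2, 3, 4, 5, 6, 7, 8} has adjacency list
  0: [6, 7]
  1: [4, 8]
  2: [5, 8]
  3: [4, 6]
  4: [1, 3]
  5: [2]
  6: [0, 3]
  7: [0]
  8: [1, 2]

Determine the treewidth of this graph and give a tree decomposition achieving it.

Treewidth 1.
One such decomposition:
Bags: B1 = {0, 7}  B2 = {0, 6}  B3 = {3, 6}  B4 = {3, 4}  B5 = {1, 4}  B6 = {1, 8}  B7 = {2, 8}  B8 = {2, 5}
Tree: B1–B2, B2–B3, B3–B4, B4–B5, B5–B6, B6–B7, B7–B8

Each bag holds 2 vertices, so the decomposition has width 1, which upper-bounds the treewidth. Any graph with an edge has treewidth ≥ 1, and G has the edge 7–0. Combining the bounds, tw(G) = 1.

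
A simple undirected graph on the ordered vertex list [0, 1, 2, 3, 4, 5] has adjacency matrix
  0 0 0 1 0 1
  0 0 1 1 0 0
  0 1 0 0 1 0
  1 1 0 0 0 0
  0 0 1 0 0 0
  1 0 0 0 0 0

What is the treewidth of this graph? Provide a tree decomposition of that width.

Each bag holds 2 vertices, so the decomposition has width 1, which upper-bounds the treewidth. G has an edge, so its treewidth is at least 1. Hence tw(G) = 1 exactly.

Treewidth 1.
One optimal decomposition is:
Bags: B1 = {0, 5}  B2 = {0, 3}  B3 = {1, 3}  B4 = {1, 2}  B5 = {2, 4}
Tree: B1–B2, B2–B3, B3–B4, B4–B5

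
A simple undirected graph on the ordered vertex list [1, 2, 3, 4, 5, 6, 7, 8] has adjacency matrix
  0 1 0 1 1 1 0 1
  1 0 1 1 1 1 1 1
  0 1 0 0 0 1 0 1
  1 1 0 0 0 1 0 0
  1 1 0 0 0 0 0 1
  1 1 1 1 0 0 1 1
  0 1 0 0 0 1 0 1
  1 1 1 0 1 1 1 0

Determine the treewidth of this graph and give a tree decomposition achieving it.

Treewidth 3.
One optimal decomposition is:
Bags: B1 = {1, 2, 6, 8}  B2 = {1, 2, 4, 6}  B3 = {1, 2, 5, 8}  B4 = {2, 3, 6, 8}  B5 = {2, 6, 7, 8}
Tree: B1–B2, B1–B3, B1–B4, B4–B5

Every bag has size at most 4, so the width is 4 − 1 = 3 and tw(G) ≤ 3. Conversely, {1, 2, 5, 8} is a clique of size 4, and the vertices of any clique must share a bag in every tree decomposition; so some bag has ≥ 4 vertices and tw(G) ≥ 3. Therefore the treewidth is 3.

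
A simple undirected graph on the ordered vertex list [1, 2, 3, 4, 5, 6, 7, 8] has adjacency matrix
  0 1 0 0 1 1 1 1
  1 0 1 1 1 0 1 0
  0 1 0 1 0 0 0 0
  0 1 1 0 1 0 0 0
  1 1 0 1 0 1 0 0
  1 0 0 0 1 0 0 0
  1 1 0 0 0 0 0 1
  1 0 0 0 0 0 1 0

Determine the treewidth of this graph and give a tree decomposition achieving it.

Every bag has size at most 3, so the width is 3 − 1 = 2 and tw(G) ≤ 2. Conversely, {1, 7, 8} is a clique of size 3, and the vertices of any clique must share a bag in every tree decomposition; so some bag has ≥ 3 vertices and tw(G) ≥ 2. Hence tw(G) = 2 exactly.

Treewidth 2.
Bags: B1 = {2, 3, 4}  B2 = {2, 4, 5}  B3 = {1, 2, 5}  B4 = {1, 2, 7}  B5 = {1, 7, 8}  B6 = {1, 5, 6}
Tree: B1–B2, B2–B3, B3–B4, B4–B5, B3–B6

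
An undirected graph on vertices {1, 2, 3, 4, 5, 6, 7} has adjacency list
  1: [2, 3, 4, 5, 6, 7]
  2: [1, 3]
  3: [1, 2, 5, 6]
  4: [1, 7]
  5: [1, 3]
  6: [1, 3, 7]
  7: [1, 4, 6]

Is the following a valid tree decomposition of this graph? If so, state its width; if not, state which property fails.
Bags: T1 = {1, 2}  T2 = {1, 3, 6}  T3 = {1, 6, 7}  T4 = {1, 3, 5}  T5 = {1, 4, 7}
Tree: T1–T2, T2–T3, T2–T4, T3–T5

No — edge (3,2) lies in no bag.

A tree decomposition must satisfy three properties: every vertex lies in some bag; for every edge, both endpoints lie together in some bag; and for every vertex, the bags containing it form a connected subtree. Here edge (3,2) lies in no bag, so the decomposition is invalid.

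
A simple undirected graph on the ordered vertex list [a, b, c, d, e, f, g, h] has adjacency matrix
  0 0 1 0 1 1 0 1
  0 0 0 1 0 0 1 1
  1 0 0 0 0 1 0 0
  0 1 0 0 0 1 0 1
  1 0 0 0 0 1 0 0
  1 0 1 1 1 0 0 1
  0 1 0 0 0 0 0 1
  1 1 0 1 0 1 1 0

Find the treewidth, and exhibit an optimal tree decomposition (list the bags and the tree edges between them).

Treewidth 2.
One such decomposition:
Bags: B1 = {a, f, h}  B2 = {a, e, f}  B3 = {d, f, h}  B4 = {a, c, f}  B5 = {b, d, h}  B6 = {b, g, h}
Tree: B1–B2, B1–B3, B2–B4, B3–B5, B5–B6

The largest bag has 3 vertices, giving width 2; this decomposition certifies tw(G) ≤ 2. For the lower bound, the 3 vertices {b, g, h} are pairwise adjacent, and any tree decomposition puts a clique entirely inside one bag — forcing width ≥ 2. Hence tw(G) = 2 exactly.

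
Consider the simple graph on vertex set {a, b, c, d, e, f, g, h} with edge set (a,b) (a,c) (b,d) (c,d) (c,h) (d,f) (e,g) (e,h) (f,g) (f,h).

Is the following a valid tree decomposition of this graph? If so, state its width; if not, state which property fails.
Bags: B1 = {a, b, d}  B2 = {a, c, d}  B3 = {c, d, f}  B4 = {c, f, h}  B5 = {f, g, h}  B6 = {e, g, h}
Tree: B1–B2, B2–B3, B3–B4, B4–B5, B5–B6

Yes; width 2.

Vertex coverage: the bags together contain {a, b, c, d, e, f, g, h}, the full vertex set. Edge coverage: each edge of G has both endpoints in at least one bag. Running intersection: for every vertex, the bags containing it form a connected subtree. All three properties hold, so this is a valid tree decomposition of width max|bag| − 1 = 2, and hence tw(G) ≤ 2.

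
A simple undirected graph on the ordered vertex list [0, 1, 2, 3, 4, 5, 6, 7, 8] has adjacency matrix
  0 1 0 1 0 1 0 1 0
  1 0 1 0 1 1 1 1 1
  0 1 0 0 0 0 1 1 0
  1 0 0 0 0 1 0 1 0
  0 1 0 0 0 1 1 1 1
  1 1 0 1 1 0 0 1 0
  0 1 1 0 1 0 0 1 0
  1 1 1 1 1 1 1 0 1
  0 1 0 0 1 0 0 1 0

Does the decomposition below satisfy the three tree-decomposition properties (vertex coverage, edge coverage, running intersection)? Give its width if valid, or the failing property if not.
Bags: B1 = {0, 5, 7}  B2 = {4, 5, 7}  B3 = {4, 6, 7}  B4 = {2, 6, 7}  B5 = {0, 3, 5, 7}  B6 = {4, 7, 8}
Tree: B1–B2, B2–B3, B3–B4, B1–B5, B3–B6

No — vertex 1 appears in no bag.

A tree decomposition must satisfy three properties: every vertex lies in some bag; for every edge, both endpoints lie together in some bag; and for every vertex, the bags containing it form a connected subtree. Here vertex 1 appears in no bag, so the decomposition is invalid.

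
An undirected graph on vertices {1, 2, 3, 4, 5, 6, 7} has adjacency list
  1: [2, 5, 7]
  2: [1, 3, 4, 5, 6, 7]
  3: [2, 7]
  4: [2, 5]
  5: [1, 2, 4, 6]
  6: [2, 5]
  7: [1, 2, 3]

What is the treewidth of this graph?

2

A width-2 tree decomposition is:
Bags: B1 = {2, 5, 6}  B2 = {1, 2, 5}  B3 = {2, 4, 5}  B4 = {1, 2, 7}  B5 = {2, 3, 7}
Tree: B1–B2, B2–B3, B2–B4, B4–B5
The largest bag has 3 vertices, giving width 2; this decomposition certifies tw(G) ≤ 2. Conversely, {2, 3, 7} is a clique of size 3, and the vertices of any clique must share a bag in every tree decomposition; so some bag has ≥ 3 vertices and tw(G) ≥ 2. The upper and lower bounds meet at 2, so that is the treewidth.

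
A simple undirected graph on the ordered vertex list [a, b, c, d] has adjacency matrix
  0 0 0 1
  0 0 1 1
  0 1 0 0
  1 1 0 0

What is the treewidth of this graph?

A width-1 tree decomposition is:
Bags: B1 = {b, c}  B2 = {b, d}  B3 = {a, d}
Tree: B1–B2, B2–B3
The largest bag has 2 vertices, giving width 1; this decomposition certifies tw(G) ≤ 1. Since G has at least one edge (e.g. c–b), it is not an edgeless graph, so tw(G) ≥ 1. Hence tw(G) = 1 exactly.

1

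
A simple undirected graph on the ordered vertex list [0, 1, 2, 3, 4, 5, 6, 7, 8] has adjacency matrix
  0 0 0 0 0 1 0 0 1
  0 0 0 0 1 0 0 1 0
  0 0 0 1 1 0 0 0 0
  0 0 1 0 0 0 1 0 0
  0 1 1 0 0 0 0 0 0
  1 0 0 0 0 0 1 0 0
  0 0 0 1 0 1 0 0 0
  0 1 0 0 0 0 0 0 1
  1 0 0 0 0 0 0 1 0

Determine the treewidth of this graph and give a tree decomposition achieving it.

Treewidth 2.
Bags: B1 = {1, 7, 8}  B2 = {1, 4, 8}  B3 = {2, 4, 8}  B4 = {2, 3, 8}  B5 = {3, 6, 8}  B6 = {5, 6, 8}  B7 = {0, 5, 8}
Tree: B1–B2, B2–B3, B3–B4, B4–B5, B5–B6, B6–B7

Every bag has size at most 3, so the width is 3 − 1 = 2 and tw(G) ≤ 2. Since 8–7–1–4–2–3–6–5–0–8 is a cycle in G, G is not acyclic. Forests are exactly the graphs of treewidth ≤ 1, so tw(G) ≥ 2. The upper and lower bounds meet at 2, so that is the treewidth.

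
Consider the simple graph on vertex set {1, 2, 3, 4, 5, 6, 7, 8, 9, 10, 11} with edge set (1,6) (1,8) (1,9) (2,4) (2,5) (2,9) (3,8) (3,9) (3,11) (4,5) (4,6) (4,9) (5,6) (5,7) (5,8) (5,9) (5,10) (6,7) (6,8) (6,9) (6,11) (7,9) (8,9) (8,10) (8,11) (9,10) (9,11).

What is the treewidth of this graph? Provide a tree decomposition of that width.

Treewidth 3.
One such decomposition:
Bags: B1 = {5, 6, 8, 9}  B2 = {6, 8, 9, 11}  B3 = {4, 5, 6, 9}  B4 = {1, 6, 8, 9}  B5 = {5, 6, 7, 9}  B6 = {2, 4, 5, 9}  B7 = {3, 8, 9, 11}  B8 = {5, 8, 9, 10}
Tree: B1–B2, B1–B3, B1–B4, B1–B5, B3–B6, B2–B7, B1–B8

Every bag has size at most 4, so the width is 4 − 1 = 3 and tw(G) ≤ 3. For the lower bound, the 4 vertices {3, 8, 9, 11} are pairwise adjacent, and any tree decomposition puts a clique entirely inside one bag — forcing width ≥ 3. Therefore the treewidth is 3.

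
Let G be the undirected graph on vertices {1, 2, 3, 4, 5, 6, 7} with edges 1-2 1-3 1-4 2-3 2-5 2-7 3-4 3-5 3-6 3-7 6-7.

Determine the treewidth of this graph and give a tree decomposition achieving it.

The largest bag has 3 vertices, giving width 2; this decomposition certifies tw(G) ≤ 2. On the other hand G contains the 3-clique {1, 2, 3}. A clique must lie in a single bag of any decomposition, so no decomposition can have width below 2. Hence tw(G) = 2 exactly.

Treewidth 2.
One optimal decomposition is:
Bags: B1 = {2, 3, 7}  B2 = {3, 6, 7}  B3 = {1, 2, 3}  B4 = {2, 3, 5}  B5 = {1, 3, 4}
Tree: B1–B2, B1–B3, B3–B4, B3–B5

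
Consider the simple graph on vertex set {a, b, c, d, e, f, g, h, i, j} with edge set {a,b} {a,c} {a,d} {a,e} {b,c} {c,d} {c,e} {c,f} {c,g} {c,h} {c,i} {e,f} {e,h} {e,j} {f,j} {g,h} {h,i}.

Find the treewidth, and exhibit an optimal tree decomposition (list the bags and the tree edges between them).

Every bag has size at most 3, so the width is 3 − 1 = 2 and tw(G) ≤ 2. Conversely, {e, f, j} is a clique of size 3, and the vertices of any clique must share a bag in every tree decomposition; so some bag has ≥ 3 vertices and tw(G) ≥ 2. Combining the bounds, tw(G) = 2.

Treewidth 2.
One such decomposition:
Bags: B1 = {c, e, h}  B2 = {a, c, e}  B3 = {c, e, f}  B4 = {c, h, i}  B5 = {a, c, d}  B6 = {c, g, h}  B7 = {e, f, j}  B8 = {a, b, c}
Tree: B1–B2, B1–B3, B1–B4, B2–B5, B4–B6, B3–B7, B5–B8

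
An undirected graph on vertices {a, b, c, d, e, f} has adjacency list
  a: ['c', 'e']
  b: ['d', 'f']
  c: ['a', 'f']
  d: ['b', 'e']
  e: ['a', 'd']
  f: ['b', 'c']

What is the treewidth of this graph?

2

A width-2 tree decomposition is:
Bags: B1 = {a, c, e}  B2 = {c, e, f}  B3 = {b, e, f}  B4 = {b, d, e}
Tree: B1–B2, B2–B3, B3–B4
The largest bag has 3 vertices, giving width 2; this decomposition certifies tw(G) ≤ 2. The edges e–a–c–f–b–d–e form a cycle, so G is not a tree and its treewidth is at least 2. Therefore the treewidth is 2.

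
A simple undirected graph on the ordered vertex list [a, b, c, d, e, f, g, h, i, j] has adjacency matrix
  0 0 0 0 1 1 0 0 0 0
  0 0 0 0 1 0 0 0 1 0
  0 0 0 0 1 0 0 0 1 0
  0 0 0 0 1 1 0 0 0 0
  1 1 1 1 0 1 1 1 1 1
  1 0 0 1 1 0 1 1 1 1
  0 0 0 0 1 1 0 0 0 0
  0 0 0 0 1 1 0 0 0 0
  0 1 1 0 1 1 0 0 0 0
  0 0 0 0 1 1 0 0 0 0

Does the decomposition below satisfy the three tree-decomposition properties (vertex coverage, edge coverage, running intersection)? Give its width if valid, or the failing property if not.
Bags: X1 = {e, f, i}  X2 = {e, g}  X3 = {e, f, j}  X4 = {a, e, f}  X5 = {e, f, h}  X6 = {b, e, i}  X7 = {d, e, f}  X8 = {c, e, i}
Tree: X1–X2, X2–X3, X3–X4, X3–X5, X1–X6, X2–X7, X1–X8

A tree decomposition must satisfy three properties: every vertex lies in some bag; for every edge, both endpoints lie together in some bag; and for every vertex, the bags containing it form a connected subtree. Here edge (f,g) lies in no bag, so the decomposition is invalid.

No — edge (f,g) lies in no bag.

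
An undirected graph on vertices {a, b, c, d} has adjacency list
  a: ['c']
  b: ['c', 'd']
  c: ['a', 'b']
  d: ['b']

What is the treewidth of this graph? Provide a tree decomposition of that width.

Every bag has size at most 2, so the width is 2 − 1 = 1 and tw(G) ≤ 1. G has an edge, so its treewidth is at least 1. The upper and lower bounds meet at 1, so that is the treewidth.

Treewidth 1.
One optimal decomposition is:
Bags: B1 = {a, c}  B2 = {b, c}  B3 = {b, d}
Tree: B1–B2, B2–B3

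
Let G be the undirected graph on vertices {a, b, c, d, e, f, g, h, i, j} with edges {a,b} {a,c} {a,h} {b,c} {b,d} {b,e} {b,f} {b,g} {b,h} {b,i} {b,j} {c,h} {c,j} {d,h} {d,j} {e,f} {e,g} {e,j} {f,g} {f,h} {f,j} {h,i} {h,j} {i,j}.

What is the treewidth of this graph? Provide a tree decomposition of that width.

Every bag has size at most 4, so the width is 4 − 1 = 3 and tw(G) ≤ 3. Conversely, {b, e, f, g} is a clique of size 4, and the vertices of any clique must share a bag in every tree decomposition; so some bag has ≥ 4 vertices and tw(G) ≥ 3. Hence tw(G) = 3 exactly.

Treewidth 3.
One such decomposition:
Bags: B1 = {b, c, h, j}  B2 = {a, b, c, h}  B3 = {b, d, h, j}  B4 = {b, f, h, j}  B5 = {b, e, f, j}  B6 = {b, e, f, g}  B7 = {b, h, i, j}
Tree: B1–B2, B1–B3, B1–B4, B4–B5, B5–B6, B4–B7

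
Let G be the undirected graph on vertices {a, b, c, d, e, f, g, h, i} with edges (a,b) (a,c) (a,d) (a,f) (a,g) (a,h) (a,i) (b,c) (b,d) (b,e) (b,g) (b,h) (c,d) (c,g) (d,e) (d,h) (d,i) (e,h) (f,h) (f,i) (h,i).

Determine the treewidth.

3

A width-3 tree decomposition is:
Bags: B1 = {a, b, c, d}  B2 = {a, b, d, h}  B3 = {a, d, h, i}  B4 = {a, b, c, g}  B5 = {b, d, e, h}  B6 = {a, f, h, i}
Tree: B1–B2, B2–B3, B1–B4, B2–B5, B3–B6
Every bag has size at most 4, so the width is 4 − 1 = 3 and tw(G) ≤ 3. On the other hand G contains the 4-clique {b, d, e, h}. A clique must lie in a single bag of any decomposition, so no decomposition can have width below 3. Combining the bounds, tw(G) = 3.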